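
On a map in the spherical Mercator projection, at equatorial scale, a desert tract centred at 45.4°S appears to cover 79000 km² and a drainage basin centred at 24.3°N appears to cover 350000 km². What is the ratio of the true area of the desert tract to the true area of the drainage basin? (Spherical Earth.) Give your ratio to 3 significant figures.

Since Mercator area scale is 1/cos²φ, the true area equals the apparent area multiplied by cos²φ.
True area of desert tract: 79000 × cos²(45.4°) = 79000 × 0.4930 = 38950 km².
True area of drainage basin: 350000 × cos²(24.3°) = 350000 × 0.8307 = 290700 km².
Ratio = 38950 / 290700 ≈ 0.134.

0.134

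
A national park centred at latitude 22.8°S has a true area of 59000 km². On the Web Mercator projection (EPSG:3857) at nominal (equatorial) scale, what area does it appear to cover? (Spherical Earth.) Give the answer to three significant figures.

69400 km²

For Mercator, h = k = sec φ (a conformal cylindrical projection has a single point scale, 1/cos φ).
Areal scale = k² = sec²φ = 1/cos²(22.8°) = 1/0.9219² = 1.177.
Apparent area = 59000 × 1.177 ≈ 69400 km².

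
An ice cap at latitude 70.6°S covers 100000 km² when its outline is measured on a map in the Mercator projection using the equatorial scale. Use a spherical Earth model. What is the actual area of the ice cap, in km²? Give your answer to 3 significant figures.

11000 km²

Mercator is conformal, so the point scale is isotropic: h = k = sec φ = 1/cos φ.
Areal scale = k² = sec²φ = 1/cos²(70.6°) = 1/0.3322² = 9.064.
True area = apparent / (areal scale) = 100000 / 9.064 ≈ 11000 km².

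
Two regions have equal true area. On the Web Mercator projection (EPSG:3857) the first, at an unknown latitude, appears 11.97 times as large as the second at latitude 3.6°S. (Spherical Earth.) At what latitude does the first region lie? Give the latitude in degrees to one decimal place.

73.2°

On Mercator, (apparent₁)/(apparent₂) = sec²φ₁ / sec²φ₂ when true areas are equal.
cos²φ₂ / cos²φ₁ = 11.97  ⇒  cos φ₁ = cos 3.6° / √11.97 = 0.9980/3.460 = 0.2885.
φ₁ = arccos(0.2885) ≈ 73.2°.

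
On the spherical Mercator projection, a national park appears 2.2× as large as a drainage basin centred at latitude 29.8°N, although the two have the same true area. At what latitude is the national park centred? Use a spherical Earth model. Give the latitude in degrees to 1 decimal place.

Mercator areal scale is sec²φ, so apparent-area ratio = sec²φ₁ / sec²φ₂ = cos²φ₂ / cos²φ₁.
cos²φ₂ / cos²φ₁ = 2.2  ⇒  cos φ₁ = cos 29.8° / √2.2 = 0.8678/1.483 = 0.5850.
φ₁ = arccos(0.5850) ≈ 54.2°.

54.2°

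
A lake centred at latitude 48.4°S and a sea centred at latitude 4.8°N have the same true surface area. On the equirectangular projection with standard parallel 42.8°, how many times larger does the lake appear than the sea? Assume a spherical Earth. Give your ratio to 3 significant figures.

With standard parallel φ₀ = 42.8°, the equirectangular projection gives x = Rλ cos φ₀, y = Rφ, so h = 1 and k = cos 42.8° / cos φ.
Areal scale at 48.4°: h·k = 1.000 × 1.105 = 1.105.
Areal scale at 4.8°: h·k = 1.000 × 0.7363 = 0.7363.
Ratio = 1.105/0.7363 ≈ 1.50.

1.50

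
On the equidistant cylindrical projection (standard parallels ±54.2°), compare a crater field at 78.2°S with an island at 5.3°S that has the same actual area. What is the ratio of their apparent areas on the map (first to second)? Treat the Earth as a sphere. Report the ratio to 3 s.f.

The equidistant cylindrical projection with φ₀ = 54.2° has h = 1 (meridians true) and k = cos φ₀ / cos φ along parallels.
Areal scale at 78.2°: h·k = 1.000 × 2.860 = 2.860.
Areal scale at 5.3°: h·k = 1.000 × 0.5875 = 0.5875.
Ratio = 2.860/0.5875 ≈ 4.87.

4.87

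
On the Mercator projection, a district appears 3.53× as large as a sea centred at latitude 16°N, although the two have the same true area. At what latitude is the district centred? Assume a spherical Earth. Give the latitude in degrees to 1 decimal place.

For equal true areas on Mercator, apparent areas scale as sec²φ, so the ratio is cos²φ₂ / cos²φ₁.
cos²φ₂ / cos²φ₁ = 3.53  ⇒  cos φ₁ = cos 16° / √3.53 = 0.9613/1.879 = 0.5116.
φ₁ = arccos(0.5116) ≈ 59.2°.

59.2°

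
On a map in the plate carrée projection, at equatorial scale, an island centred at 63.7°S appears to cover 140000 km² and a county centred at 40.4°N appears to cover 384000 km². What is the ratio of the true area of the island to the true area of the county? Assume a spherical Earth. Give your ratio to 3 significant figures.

On the plate carrée, areal scale = h·k = 1 × sec φ, so true area = apparent × cos φ.
True area of island: 140000 × cos(63.7°) = 140000 × 0.4431 = 62030 km².
True area of county: 384000 × cos(40.4°) = 384000 × 0.7615 = 292400 km².
Ratio = 62030 / 292400 ≈ 0.212.

0.212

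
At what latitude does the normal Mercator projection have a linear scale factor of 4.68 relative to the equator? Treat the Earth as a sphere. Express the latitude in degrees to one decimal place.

Mercator scale is k = sec φ = 1/cos φ.
1/cos φ = 4.68  ⇒  cos φ = 0.2137  ⇒  φ = arccos(0.2137) ≈ 77.7°.

77.7°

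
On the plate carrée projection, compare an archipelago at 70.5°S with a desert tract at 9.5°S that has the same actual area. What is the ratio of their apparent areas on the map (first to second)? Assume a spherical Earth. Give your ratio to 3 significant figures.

2.95

In the plate carrée (x = Rλ, y = Rφ), meridians are true-scale (h = 1) and parallels are stretched by k = sec φ.
Areal scale at 70.5°: h·k = 1.000 × 2.996 = 2.996.
Areal scale at 9.5°: h·k = 1.000 × 1.014 = 1.014.
Ratio = 2.996/1.014 ≈ 2.95.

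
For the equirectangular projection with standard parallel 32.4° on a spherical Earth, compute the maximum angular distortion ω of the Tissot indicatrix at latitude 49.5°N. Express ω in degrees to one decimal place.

15.0°

With standard parallel φ₀ = 32.4°, the equirectangular projection gives x = Rλ cos φ₀, y = Rφ, so h = 1 and k = cos 32.4° / cos φ.
At 49.5°: h = 1.000, k = 1.300; principal scales a = 1.300, b = 1.000.
sin(ω/2) = (a − b)/(a + b) = 0.3001/2.300 = 0.1305, so ω = 2 arcsin(0.1305) ≈ 15.0°.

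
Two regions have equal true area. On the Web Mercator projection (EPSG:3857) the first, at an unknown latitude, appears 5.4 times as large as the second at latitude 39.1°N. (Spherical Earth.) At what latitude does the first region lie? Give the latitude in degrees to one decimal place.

70.5°

On Mercator, (apparent₁)/(apparent₂) = sec²φ₁ / sec²φ₂ when true areas are equal.
cos²φ₂ / cos²φ₁ = 5.4  ⇒  cos φ₁ = cos 39.1° / √5.4 = 0.7760/2.324 = 0.3340.
φ₁ = arccos(0.3340) ≈ 70.5°.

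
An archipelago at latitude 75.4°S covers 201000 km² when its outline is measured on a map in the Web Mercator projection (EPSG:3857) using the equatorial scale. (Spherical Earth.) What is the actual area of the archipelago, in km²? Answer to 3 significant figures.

12800 km²

For Mercator, h = k = sec φ (a conformal cylindrical projection has a single point scale, 1/cos φ).
Areal scale = k² = sec²φ = 1/cos²(75.4°) = 1/0.2521² = 15.74.
True area = apparent / (areal scale) = 201000 / 15.74 ≈ 12800 km².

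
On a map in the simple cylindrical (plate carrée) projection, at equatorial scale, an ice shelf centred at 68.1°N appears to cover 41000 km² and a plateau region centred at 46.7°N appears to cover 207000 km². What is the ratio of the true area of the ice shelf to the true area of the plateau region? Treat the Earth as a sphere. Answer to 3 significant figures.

Plate carrée has h = 1 and k = sec φ, giving areal scale sec φ; true area = (apparent area) · cos φ.
True area of ice shelf: 41000 × cos(68.1°) = 41000 × 0.3730 = 15290 km².
True area of plateau region: 207000 × cos(46.7°) = 207000 × 0.6858 = 142000 km².
Ratio = 15290 / 142000 ≈ 0.108.

0.108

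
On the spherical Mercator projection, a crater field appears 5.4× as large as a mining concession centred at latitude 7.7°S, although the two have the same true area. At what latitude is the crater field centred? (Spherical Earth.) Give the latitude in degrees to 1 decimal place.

On Mercator, (apparent₁)/(apparent₂) = sec²φ₁ / sec²φ₂ when true areas are equal.
cos²φ₂ / cos²φ₁ = 5.4  ⇒  cos φ₁ = cos 7.7° / √5.4 = 0.9910/2.324 = 0.4265.
φ₁ = arccos(0.4265) ≈ 64.8°.

64.8°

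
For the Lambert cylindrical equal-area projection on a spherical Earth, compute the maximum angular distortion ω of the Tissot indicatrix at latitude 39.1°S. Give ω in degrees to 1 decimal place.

The Lambert cylindrical equal-area projection is the cylindrical equal-area projection with its standard parallel at the equator (φ₀ = 0). A cylindrical equal-area projection with standard parallel φ₀ has meridian scale h = cos φ / cos φ₀ and parallel scale k = cos φ₀ / cos φ (so areas are preserved, h·k = 1).
At 39.1°: h = 0.7760, k = 1.289; principal scales a = 1.289, b = 0.7760.
sin(ω/2) = (a − b)/(a + b) = 0.5125/2.065 = 0.2482, so ω = 2 arcsin(0.2482) ≈ 28.7°.

28.7°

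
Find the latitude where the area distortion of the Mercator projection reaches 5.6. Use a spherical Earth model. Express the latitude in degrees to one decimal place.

Mercator areal scale is sec²φ.
sec²φ = 5.6  ⇒  cos²φ = 0.1786  ⇒  cos φ = 0.4226.
φ = arccos(0.4226) ≈ 65.0°.

65.0°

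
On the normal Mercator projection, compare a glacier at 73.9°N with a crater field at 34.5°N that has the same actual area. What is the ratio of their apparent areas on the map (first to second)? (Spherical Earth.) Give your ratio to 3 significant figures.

Mercator is conformal with k = sec φ, so areal scale = k² = sec²φ.
At 73.9°: sec²(73.9°) = 1/0.2773² = 13.00.
At 34.5°: sec²(34.5°) = 1/0.8241² = 1.472.
Ratio = 13.00/1.472 = cos²(34.5°)/cos²(73.9°) ≈ 8.83.

8.83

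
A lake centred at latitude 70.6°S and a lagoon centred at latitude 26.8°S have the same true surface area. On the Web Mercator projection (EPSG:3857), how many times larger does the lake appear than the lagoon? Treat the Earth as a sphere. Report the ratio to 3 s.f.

Mercator areal scale is sec²φ.
At 70.6°: sec²(70.6°) = 1/0.3322² = 9.064.
At 26.8°: sec²(26.8°) = 1/0.8926² = 1.255.
Ratio = 9.064/1.255 = cos²(26.8°)/cos²(70.6°) ≈ 7.22.

7.22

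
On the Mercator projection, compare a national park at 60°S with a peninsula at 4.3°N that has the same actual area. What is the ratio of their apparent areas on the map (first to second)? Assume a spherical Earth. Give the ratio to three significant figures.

3.98

Mercator is conformal with k = sec φ, so areal scale = k² = sec²φ.
At 60°: sec²(60°) = 1/0.5000² = 4.000.
At 4.3°: sec²(4.3°) = 1/0.9972² = 1.006.
Ratio = 4.000/1.006 = cos²(4.3°)/cos²(60°) ≈ 3.98.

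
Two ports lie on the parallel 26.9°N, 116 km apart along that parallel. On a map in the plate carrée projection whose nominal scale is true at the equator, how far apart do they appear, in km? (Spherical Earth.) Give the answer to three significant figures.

Plate carrée maps x = Rλ, y = Rφ. The meridian scale is h = 1 and the parallel scale is k = 1/cos φ = sec φ.
Along the parallel, k = sec 26.9° = 1/0.8918 = 1.121.
Map distance = 116 × 1.121 ≈ 130 km.

130 km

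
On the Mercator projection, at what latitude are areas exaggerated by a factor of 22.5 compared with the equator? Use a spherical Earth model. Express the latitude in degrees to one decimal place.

77.8°

Mercator areal scale is sec²φ.
sec²φ = 22.5  ⇒  cos²φ = 0.04444  ⇒  cos φ = 0.2108.
φ = arccos(0.2108) ≈ 77.8°.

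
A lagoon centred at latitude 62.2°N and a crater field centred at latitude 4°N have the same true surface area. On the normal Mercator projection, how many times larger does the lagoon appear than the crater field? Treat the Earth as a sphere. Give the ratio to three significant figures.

Mercator is conformal with k = sec φ, so areal scale = k² = sec²φ.
At 62.2°: sec²(62.2°) = 1/0.4664² = 4.597.
At 4°: sec²(4°) = 1/0.9976² = 1.005.
Ratio = 4.597/1.005 = cos²(4°)/cos²(62.2°) ≈ 4.57.

4.57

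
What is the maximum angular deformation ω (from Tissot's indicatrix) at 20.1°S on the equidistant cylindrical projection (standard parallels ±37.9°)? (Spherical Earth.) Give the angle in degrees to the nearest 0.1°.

With standard parallel φ₀ = 37.9°, the equirectangular projection gives x = Rλ cos φ₀, y = Rφ, so h = 1 and k = cos 37.9° / cos φ.
At 20.1°: h = 1.000, k = 0.8403; principal scales a = 1.000, b = 0.8403.
sin(ω/2) = (a − b)/(a + b) = 0.1597/1.840 = 0.08680, so ω = 2 arcsin(0.08680) ≈ 10.0°.

10.0°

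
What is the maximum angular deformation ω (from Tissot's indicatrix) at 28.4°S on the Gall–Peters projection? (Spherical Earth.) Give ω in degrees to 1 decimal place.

24.8°

Gall–Peters is a cylindrical equal-area projection with standard parallels at ±45°. Cylindrical equal-area (φ₀ = 45°): h = cos φ / cos 45° along meridians, k = cos 45° / cos φ along parallels; h·k = 1.
At 28.4°: h = 1.244, k = 0.8039; principal scales a = 1.244, b = 0.8039.
sin(ω/2) = (a − b)/(a + b) = 0.4402/2.048 = 0.2149, so ω = 2 arcsin(0.2149) ≈ 24.8°.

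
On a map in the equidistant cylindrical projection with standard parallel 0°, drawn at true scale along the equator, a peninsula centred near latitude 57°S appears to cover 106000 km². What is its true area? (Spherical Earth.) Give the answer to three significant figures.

In the plate carrée (x = Rλ, y = Rφ), meridians are true-scale (h = 1) and parallels are stretched by k = sec φ.
Areal scale = h·k = 1 × sec φ; at 57°, h = 1.000, k = 1.836, so h·k = 1.836.
True area = apparent / (areal scale) = 106000 / 1.836 ≈ 57700 km².

57700 km²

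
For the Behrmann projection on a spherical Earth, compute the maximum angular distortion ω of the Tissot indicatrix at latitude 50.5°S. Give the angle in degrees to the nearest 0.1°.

The Behrmann projection is cylindrical equal-area with φ₀ = 30°. A cylindrical equal-area projection with standard parallel φ₀ has meridian scale h = cos φ / cos φ₀ and parallel scale k = cos φ₀ / cos φ (so areas are preserved, h·k = 1).
At 50.5°: h = 0.7345, k = 1.362; principal scales a = 1.362, b = 0.7345.
sin(ω/2) = (a − b)/(a + b) = 0.6270/2.096 = 0.2992, so ω = 2 arcsin(0.2992) ≈ 34.8°.

34.8°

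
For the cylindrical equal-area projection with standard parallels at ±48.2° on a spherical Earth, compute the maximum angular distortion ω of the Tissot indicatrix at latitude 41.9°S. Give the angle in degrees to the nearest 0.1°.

For cylindrical equal-area with standard parallel φ₀, h = cos φ / cos φ₀ and k = cos φ₀ / cos φ, so h·k = 1.
At 41.9°: h = 1.117, k = 0.8955; principal scales a = 1.117, b = 0.8955.
sin(ω/2) = (a − b)/(a + b) = 0.2212/2.012 = 0.1099, so ω = 2 arcsin(0.1099) ≈ 12.6°.

12.6°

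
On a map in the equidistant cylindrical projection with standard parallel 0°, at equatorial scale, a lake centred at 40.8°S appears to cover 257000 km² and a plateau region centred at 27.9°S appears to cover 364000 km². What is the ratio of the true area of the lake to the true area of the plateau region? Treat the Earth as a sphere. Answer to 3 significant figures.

Plate carrée has h = 1 and k = sec φ, giving areal scale sec φ; true area = (apparent area) · cos φ.
True area of lake: 257000 × cos(40.8°) = 257000 × 0.7570 = 194500 km².
True area of plateau region: 364000 × cos(27.9°) = 364000 × 0.8838 = 321700 km².
Ratio = 194500 / 321700 ≈ 0.605.

0.605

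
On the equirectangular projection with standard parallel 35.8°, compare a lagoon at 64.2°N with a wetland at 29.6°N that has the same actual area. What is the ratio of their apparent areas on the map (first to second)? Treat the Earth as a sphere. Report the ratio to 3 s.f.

In the equirectangular projection with standard parallel φ₀ = 35.8° (x = Rλ cos φ₀, y = Rφ), meridians are true-scale (h = 1) and the parallel scale is k = cos φ₀ / cos φ.
Areal scale at 64.2°: h·k = 1.000 × 1.864 = 1.864.
Areal scale at 29.6°: h·k = 1.000 × 0.9328 = 0.9328.
Ratio = 1.864/0.9328 ≈ 2.00.

2.00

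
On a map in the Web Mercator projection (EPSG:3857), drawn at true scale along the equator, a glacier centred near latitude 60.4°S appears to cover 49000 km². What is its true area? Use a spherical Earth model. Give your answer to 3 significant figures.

For Mercator, h = k = sec φ (a conformal cylindrical projection has a single point scale, 1/cos φ).
Areal scale = k² = sec²φ = 1/cos²(60.4°) = 1/0.4939² = 4.099.
True area = apparent / (areal scale) = 49000 / 4.099 ≈ 12000 km².

12000 km²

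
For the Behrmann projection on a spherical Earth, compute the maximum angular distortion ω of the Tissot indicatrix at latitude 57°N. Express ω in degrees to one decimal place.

The Behrmann projection is cylindrical equal-area with φ₀ = 30°. Cylindrical equal-area (φ₀ = 30°): h = cos φ / cos 30° along meridians, k = cos 30° / cos φ along parallels; h·k = 1.
At 57°: h = 0.6289, k = 1.590; principal scales a = 1.590, b = 0.6289.
sin(ω/2) = (a − b)/(a + b) = 0.9612/2.219 = 0.4332, so ω = 2 arcsin(0.4332) ≈ 51.3°.

51.3°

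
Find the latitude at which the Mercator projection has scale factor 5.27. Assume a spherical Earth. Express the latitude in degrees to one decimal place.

79.1°

Mercator scale is k = sec φ = 1/cos φ.
1/cos φ = 5.27  ⇒  cos φ = 0.1898  ⇒  φ = arccos(0.1898) ≈ 79.1°.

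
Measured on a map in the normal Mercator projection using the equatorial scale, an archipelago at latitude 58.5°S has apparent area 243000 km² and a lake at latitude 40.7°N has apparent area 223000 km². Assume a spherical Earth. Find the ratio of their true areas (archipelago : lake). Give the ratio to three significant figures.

0.518

Since Mercator area scale is 1/cos²φ, the true area equals the apparent area multiplied by cos²φ.
True area of archipelago: 243000 × cos²(58.5°) = 243000 × 0.2730 = 66340 km².
True area of lake: 223000 × cos²(40.7°) = 223000 × 0.5748 = 128200 km².
Ratio = 66340 / 128200 ≈ 0.518.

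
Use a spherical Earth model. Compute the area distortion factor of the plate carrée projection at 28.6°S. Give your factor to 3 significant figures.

1.14

Plate carrée maps x = Rλ, y = Rφ. The meridian scale is h = 1 and the parallel scale is k = 1/cos φ = sec φ.
Areal scale = h·k = 1 × sec φ; at 28.6°, h = 1.000, k = 1.139, so h·k = 1.139.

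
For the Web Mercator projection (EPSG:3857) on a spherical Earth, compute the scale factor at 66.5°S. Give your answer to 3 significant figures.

2.51

Mercator is conformal, so the point scale is isotropic: h = k = sec φ = 1/cos φ.
k = 1/cos 66.5° = 1/0.3987 = 2.508.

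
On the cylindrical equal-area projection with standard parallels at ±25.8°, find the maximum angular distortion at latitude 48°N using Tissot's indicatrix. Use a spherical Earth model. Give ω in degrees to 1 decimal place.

For cylindrical equal-area with standard parallel φ₀, h = cos φ / cos φ₀ and k = cos φ₀ / cos φ, so h·k = 1.
At 48°: h = 0.7432, k = 1.346; principal scales a = 1.346, b = 0.7432.
sin(ω/2) = (a − b)/(a + b) = 0.6023/2.089 = 0.2884, so ω = 2 arcsin(0.2884) ≈ 33.5°.

33.5°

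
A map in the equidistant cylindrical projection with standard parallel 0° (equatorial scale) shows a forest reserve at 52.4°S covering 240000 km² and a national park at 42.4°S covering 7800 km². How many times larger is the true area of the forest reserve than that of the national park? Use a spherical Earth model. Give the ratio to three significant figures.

25.4

On the plate carrée, areal scale = h·k = 1 × sec φ, so true area = apparent × cos φ.
True area of forest reserve: 240000 × cos(52.4°) = 240000 × 0.6101 = 146400 km².
True area of national park: 7800 × cos(42.4°) = 7800 × 0.7385 = 5760 km².
Ratio = 146400 / 5760 ≈ 25.4.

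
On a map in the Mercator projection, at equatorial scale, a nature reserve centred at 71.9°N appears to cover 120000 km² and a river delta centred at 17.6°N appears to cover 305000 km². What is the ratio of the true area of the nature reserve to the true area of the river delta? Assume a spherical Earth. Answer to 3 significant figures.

Since Mercator area scale is 1/cos²φ, the true area equals the apparent area multiplied by cos²φ.
True area of nature reserve: 120000 × cos²(71.9°) = 120000 × 0.09652 = 11580 km².
True area of river delta: 305000 × cos²(17.6°) = 305000 × 0.9086 = 277100 km².
Ratio = 11580 / 277100 ≈ 0.0418.

0.0418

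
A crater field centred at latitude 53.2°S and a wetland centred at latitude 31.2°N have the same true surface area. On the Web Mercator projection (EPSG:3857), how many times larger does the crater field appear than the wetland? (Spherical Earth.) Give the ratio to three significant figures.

Mercator is conformal with k = sec φ, so areal scale = k² = sec²φ.
At 53.2°: sec²(53.2°) = 1/0.5990² = 2.787.
At 31.2°: sec²(31.2°) = 1/0.8554² = 1.367.
Ratio = 2.787/1.367 = cos²(31.2°)/cos²(53.2°) ≈ 2.04.

2.04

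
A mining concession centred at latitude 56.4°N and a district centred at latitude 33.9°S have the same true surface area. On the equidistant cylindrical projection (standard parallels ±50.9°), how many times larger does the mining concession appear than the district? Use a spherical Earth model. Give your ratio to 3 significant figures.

1.50

With standard parallel φ₀ = 50.9°, the equirectangular projection gives x = Rλ cos φ₀, y = Rφ, so h = 1 and k = cos 50.9° / cos φ.
Areal scale at 56.4°: h·k = 1.000 × 1.140 = 1.140.
Areal scale at 33.9°: h·k = 1.000 × 0.7598 = 0.7598.
Ratio = 1.140/0.7598 ≈ 1.50.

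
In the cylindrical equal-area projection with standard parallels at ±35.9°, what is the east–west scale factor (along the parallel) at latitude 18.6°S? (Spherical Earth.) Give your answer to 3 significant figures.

For cylindrical equal-area with standard parallel φ₀, h = cos φ / cos φ₀ and k = cos φ₀ / cos φ, so h·k = 1.
k = cos 35.9° / cos 18.6° = 0.8100/0.9478 = 0.8547.

0.855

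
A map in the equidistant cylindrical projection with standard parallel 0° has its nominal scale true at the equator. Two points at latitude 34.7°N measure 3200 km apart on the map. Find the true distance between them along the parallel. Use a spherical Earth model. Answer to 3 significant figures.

For the equirectangular projection with φ₀ = 0 (plate carrée), h = 1 along meridians and k = sec φ along parallels.
Along the parallel at 34.7°, map distances are exaggerated by k = sec 34.7° = 1.216.
True distance = 3200 / 1.216 = 3200 × cos 34.7° ≈ 2630 km.

2630 km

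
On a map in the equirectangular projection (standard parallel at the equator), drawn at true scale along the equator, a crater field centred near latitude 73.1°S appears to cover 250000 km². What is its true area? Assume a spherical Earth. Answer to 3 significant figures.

72700 km²

In the plate carrée (x = Rλ, y = Rφ), meridians are true-scale (h = 1) and parallels are stretched by k = sec φ.
Areal scale = h·k = 1 × sec φ; at 73.1°, h = 1.000, k = 3.440, so h·k = 3.440.
True area = apparent / (areal scale) = 250000 / 3.440 ≈ 72700 km².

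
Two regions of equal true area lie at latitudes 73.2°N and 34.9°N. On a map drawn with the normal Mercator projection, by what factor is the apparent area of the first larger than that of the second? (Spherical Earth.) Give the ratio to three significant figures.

8.05

Mercator is conformal with k = sec φ, so areal scale = k² = sec²φ.
At 73.2°: sec²(73.2°) = 1/0.2890² = 11.97.
At 34.9°: sec²(34.9°) = 1/0.8202² = 1.487.
Ratio = 11.97/1.487 = cos²(34.9°)/cos²(73.2°) ≈ 8.05.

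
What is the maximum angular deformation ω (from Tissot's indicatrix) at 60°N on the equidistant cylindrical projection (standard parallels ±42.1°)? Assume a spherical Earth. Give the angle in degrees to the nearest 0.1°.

22.5°

In the equirectangular projection with standard parallel φ₀ = 42.1° (x = Rλ cos φ₀, y = Rφ), meridians are true-scale (h = 1) and the parallel scale is k = cos φ₀ / cos φ.
At 60°: h = 1.000, k = 1.484; principal scales a = 1.484, b = 1.000.
sin(ω/2) = (a − b)/(a + b) = 0.4840/2.484 = 0.1948, so ω = 2 arcsin(0.1948) ≈ 22.5°.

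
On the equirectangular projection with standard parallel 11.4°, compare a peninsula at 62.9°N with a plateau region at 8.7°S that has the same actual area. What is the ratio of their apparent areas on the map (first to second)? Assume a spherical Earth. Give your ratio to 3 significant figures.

2.17

With standard parallel φ₀ = 11.4°, the equirectangular projection gives x = Rλ cos φ₀, y = Rφ, so h = 1 and k = cos 11.4° / cos φ.
Areal scale at 62.9°: h·k = 1.000 × 2.152 = 2.152.
Areal scale at 8.7°: h·k = 1.000 × 0.9917 = 0.9917.
Ratio = 2.152/0.9917 ≈ 2.17.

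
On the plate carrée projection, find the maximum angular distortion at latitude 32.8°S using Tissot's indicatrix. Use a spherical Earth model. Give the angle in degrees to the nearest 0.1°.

Plate carrée maps x = Rλ, y = Rφ. The meridian scale is h = 1 and the parallel scale is k = 1/cos φ = sec φ.
At 32.8°: h = 1.000, k = 1.190; principal scales a = 1.190, b = 1.000.
sin(ω/2) = (a − b)/(a + b) = 0.1897/2.190 = 0.08662, so ω = 2 arcsin(0.08662) ≈ 9.9°.

9.9°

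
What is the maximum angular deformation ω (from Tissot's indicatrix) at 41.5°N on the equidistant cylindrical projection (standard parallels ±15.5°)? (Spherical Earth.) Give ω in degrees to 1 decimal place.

14.4°

With standard parallel φ₀ = 15.5°, the equirectangular projection gives x = Rλ cos φ₀, y = Rφ, so h = 1 and k = cos 15.5° / cos φ.
At 41.5°: h = 1.000, k = 1.287; principal scales a = 1.287, b = 1.000.
sin(ω/2) = (a − b)/(a + b) = 0.2866/2.287 = 0.1254, so ω = 2 arcsin(0.1254) ≈ 14.4°.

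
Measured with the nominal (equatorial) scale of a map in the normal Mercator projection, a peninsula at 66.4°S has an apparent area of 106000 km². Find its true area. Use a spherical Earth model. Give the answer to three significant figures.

17000 km²

Mercator is conformal, so the point scale is isotropic: h = k = sec φ = 1/cos φ.
Areal scale = k² = sec²φ = 1/cos²(66.4°) = 1/0.4003² = 6.239.
True area = apparent / (areal scale) = 106000 / 6.239 ≈ 17000 km².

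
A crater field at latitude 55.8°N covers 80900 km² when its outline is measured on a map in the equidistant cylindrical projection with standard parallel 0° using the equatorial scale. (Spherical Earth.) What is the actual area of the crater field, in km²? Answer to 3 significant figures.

Plate carrée maps x = Rλ, y = Rφ. The meridian scale is h = 1 and the parallel scale is k = 1/cos φ = sec φ.
Areal scale = h·k = 1 × sec φ; at 55.8°, h = 1.000, k = 1.779, so h·k = 1.779.
True area = apparent / (areal scale) = 80900 / 1.779 ≈ 45500 km².

45500 km²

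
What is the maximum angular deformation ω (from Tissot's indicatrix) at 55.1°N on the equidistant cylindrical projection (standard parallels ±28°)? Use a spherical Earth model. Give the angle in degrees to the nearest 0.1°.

The equidistant cylindrical projection with φ₀ = 28° has h = 1 (meridians true) and k = cos φ₀ / cos φ along parallels.
At 55.1°: h = 1.000, k = 1.543; principal scales a = 1.543, b = 1.000.
sin(ω/2) = (a − b)/(a + b) = 0.5432/2.543 = 0.2136, so ω = 2 arcsin(0.2136) ≈ 24.7°.

24.7°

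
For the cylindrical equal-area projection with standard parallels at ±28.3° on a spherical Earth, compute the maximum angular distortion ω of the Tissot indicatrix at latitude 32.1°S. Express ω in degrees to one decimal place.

4.4°

A cylindrical equal-area projection with standard parallel φ₀ has meridian scale h = cos φ / cos φ₀ and parallel scale k = cos φ₀ / cos φ (so areas are preserved, h·k = 1).
At 32.1°: h = 0.9621, k = 1.039; principal scales a = 1.039, b = 0.9621.
sin(ω/2) = (a − b)/(a + b) = 0.07726/2.001 = 0.03860, so ω = 2 arcsin(0.03860) ≈ 4.4°.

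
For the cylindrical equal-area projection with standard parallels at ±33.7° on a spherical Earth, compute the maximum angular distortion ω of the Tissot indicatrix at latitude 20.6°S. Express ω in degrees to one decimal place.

13.5°

A cylindrical equal-area projection with standard parallel φ₀ has meridian scale h = cos φ / cos φ₀ and parallel scale k = cos φ₀ / cos φ (so areas are preserved, h·k = 1).
At 20.6°: h = 1.125, k = 0.8888; principal scales a = 1.125, b = 0.8888.
sin(ω/2) = (a − b)/(a + b) = 0.2364/2.014 = 0.1174, so ω = 2 arcsin(0.1174) ≈ 13.5°.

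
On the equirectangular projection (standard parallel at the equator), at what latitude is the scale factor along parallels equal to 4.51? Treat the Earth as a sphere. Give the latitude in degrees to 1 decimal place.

77.2°

Plate carrée: h = 1, k = sec φ along parallels.
sec φ = 4.51  ⇒  cos φ = 0.2217  ⇒  φ ≈ 77.2°.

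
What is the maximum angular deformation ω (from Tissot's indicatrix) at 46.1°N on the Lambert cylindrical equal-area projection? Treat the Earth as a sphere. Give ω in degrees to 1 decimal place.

41.0°

The Lambert cylindrical equal-area projection is the cylindrical equal-area projection with its standard parallel at the equator (φ₀ = 0). Cylindrical equal-area (φ₀ = 0°): h = cos φ / cos 0° along meridians, k = cos 0° / cos φ along parallels; h·k = 1.
At 46.1°: h = 0.6934, k = 1.442; principal scales a = 1.442, b = 0.6934.
sin(ω/2) = (a − b)/(a + b) = 0.7488/2.136 = 0.3506, so ω = 2 arcsin(0.3506) ≈ 41.0°.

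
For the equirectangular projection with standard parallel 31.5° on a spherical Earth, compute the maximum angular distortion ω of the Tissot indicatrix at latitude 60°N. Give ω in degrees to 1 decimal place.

30.2°

The equidistant cylindrical projection with φ₀ = 31.5° has h = 1 (meridians true) and k = cos φ₀ / cos φ along parallels.
At 60°: h = 1.000, k = 1.705; principal scales a = 1.705, b = 1.000.
sin(ω/2) = (a − b)/(a + b) = 0.7053/2.705 = 0.2607, so ω = 2 arcsin(0.2607) ≈ 30.2°.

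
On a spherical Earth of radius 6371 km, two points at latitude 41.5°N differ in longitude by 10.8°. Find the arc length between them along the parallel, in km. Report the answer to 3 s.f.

Arc length along a parallel = R cos φ · Δλ (with Δλ in radians).
= 6371 × cos 41.5° × (10.8° × π/180) = 6371 × 0.7490 × 0.1885 ≈ 899 km.

899 km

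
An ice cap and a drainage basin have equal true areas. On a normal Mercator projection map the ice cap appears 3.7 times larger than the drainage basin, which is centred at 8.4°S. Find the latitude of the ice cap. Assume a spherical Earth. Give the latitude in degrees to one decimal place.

59.0°

For equal true areas on Mercator, apparent areas scale as sec²φ, so the ratio is cos²φ₂ / cos²φ₁.
cos²φ₂ / cos²φ₁ = 3.7  ⇒  cos φ₁ = cos 8.4° / √3.7 = 0.9893/1.924 = 0.5143.
φ₁ = arccos(0.5143) ≈ 59.0°.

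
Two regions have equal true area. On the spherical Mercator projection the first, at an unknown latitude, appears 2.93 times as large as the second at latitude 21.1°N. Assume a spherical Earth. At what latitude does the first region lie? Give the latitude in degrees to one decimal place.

57.0°

On Mercator, (apparent₁)/(apparent₂) = sec²φ₁ / sec²φ₂ when true areas are equal.
cos²φ₂ / cos²φ₁ = 2.93  ⇒  cos φ₁ = cos 21.1° / √2.93 = 0.9330/1.712 = 0.5450.
φ₁ = arccos(0.5450) ≈ 57.0°.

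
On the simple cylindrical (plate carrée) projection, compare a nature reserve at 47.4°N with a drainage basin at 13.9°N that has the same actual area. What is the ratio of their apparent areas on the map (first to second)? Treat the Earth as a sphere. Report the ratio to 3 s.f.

For the equirectangular projection with φ₀ = 0 (plate carrée), h = 1 along meridians and k = sec φ along parallels.
Areal scale at 47.4°: h·k = 1.000 × 1.477 = 1.477.
Areal scale at 13.9°: h·k = 1.000 × 1.030 = 1.030.
Ratio = 1.477/1.030 ≈ 1.43.

1.43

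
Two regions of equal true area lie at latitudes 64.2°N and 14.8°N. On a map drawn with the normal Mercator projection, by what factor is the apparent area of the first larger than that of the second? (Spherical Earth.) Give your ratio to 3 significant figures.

4.93

On Mercator, area is exaggerated by sec²φ = 1/cos²φ.
At 64.2°: sec²(64.2°) = 1/0.4352² = 5.279.
At 14.8°: sec²(14.8°) = 1/0.9668² = 1.070.
Ratio = 5.279/1.070 = cos²(14.8°)/cos²(64.2°) ≈ 4.93.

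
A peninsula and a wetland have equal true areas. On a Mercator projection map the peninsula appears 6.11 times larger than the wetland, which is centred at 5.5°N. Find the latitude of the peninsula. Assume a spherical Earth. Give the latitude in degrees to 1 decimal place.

66.3°

Mercator areal scale is sec²φ, so apparent-area ratio = sec²φ₁ / sec²φ₂ = cos²φ₂ / cos²φ₁.
cos²φ₂ / cos²φ₁ = 6.11  ⇒  cos φ₁ = cos 5.5° / √6.11 = 0.9954/2.472 = 0.4027.
φ₁ = arccos(0.4027) ≈ 66.3°.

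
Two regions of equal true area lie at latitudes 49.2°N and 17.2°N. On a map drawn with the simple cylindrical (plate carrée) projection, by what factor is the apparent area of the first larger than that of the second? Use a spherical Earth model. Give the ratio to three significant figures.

In the plate carrée (x = Rλ, y = Rφ), meridians are true-scale (h = 1) and parallels are stretched by k = sec φ.
Areal scale at 49.2°: h·k = 1.000 × 1.530 = 1.530.
Areal scale at 17.2°: h·k = 1.000 × 1.047 = 1.047.
Ratio = 1.530/1.047 ≈ 1.46.

1.46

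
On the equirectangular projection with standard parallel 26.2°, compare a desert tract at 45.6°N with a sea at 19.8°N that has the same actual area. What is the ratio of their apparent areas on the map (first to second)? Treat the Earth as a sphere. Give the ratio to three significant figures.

With standard parallel φ₀ = 26.2°, the equirectangular projection gives x = Rλ cos φ₀, y = Rφ, so h = 1 and k = cos 26.2° / cos φ.
Areal scale at 45.6°: h·k = 1.000 × 1.282 = 1.282.
Areal scale at 19.8°: h·k = 1.000 × 0.9536 = 0.9536.
Ratio = 1.282/0.9536 ≈ 1.34.

1.34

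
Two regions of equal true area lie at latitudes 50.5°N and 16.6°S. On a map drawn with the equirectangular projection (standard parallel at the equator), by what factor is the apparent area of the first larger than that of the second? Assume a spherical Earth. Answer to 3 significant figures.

Plate carrée maps x = Rλ, y = Rφ. The meridian scale is h = 1 and the parallel scale is k = 1/cos φ = sec φ.
Areal scale at 50.5°: h·k = 1.000 × 1.572 = 1.572.
Areal scale at 16.6°: h·k = 1.000 × 1.043 = 1.043.
Ratio = 1.572/1.043 ≈ 1.51.

1.51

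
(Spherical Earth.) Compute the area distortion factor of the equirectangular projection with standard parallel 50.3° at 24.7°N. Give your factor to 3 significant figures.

The equidistant cylindrical projection with φ₀ = 50.3° has h = 1 (meridians true) and k = cos φ₀ / cos φ along parallels.
Areal scale = h·k = 1 × cos φ₀ / cos φ; at 24.7°, h = 1.000, k = 0.7031, so h·k = 0.7031.

0.703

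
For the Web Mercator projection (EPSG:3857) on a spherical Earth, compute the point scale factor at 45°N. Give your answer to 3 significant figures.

The Mercator projection is conformal; its linear scale factor is the same in every direction and equals sec φ = 1/cos φ.
k = 1/cos 45° = 1/0.7071 = 1.414.

1.41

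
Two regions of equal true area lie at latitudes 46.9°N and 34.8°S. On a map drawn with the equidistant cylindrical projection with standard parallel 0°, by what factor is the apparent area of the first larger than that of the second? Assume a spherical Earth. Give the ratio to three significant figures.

1.20

Plate carrée maps x = Rλ, y = Rφ. The meridian scale is h = 1 and the parallel scale is k = 1/cos φ = sec φ.
Areal scale at 46.9°: h·k = 1.000 × 1.464 = 1.464.
Areal scale at 34.8°: h·k = 1.000 × 1.218 = 1.218.
Ratio = 1.464/1.218 ≈ 1.20.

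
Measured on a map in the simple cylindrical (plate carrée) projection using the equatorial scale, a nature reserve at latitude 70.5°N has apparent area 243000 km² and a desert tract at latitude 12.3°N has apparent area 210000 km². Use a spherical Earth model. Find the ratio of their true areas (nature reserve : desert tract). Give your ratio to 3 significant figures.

0.395

Plate carrée has h = 1 and k = sec φ, giving areal scale sec φ; true area = (apparent area) · cos φ.
True area of nature reserve: 243000 × cos(70.5°) = 243000 × 0.3338 = 81120 km².
True area of desert tract: 210000 × cos(12.3°) = 210000 × 0.9770 = 205200 km².
Ratio = 81120 / 205200 ≈ 0.395.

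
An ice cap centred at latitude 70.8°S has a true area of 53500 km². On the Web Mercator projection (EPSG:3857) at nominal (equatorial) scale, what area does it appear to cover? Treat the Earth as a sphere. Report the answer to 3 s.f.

Mercator is conformal, so the point scale is isotropic: h = k = sec φ = 1/cos φ.
Areal scale = k² = sec²φ = 1/cos²(70.8°) = 1/0.3289² = 9.246.
Apparent area = 53500 × 9.246 ≈ 495000 km².

495000 km²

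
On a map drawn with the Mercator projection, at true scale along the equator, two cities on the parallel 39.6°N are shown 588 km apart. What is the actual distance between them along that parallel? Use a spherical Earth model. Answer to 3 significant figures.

453 km

The Mercator projection is conformal; its linear scale factor is the same in every direction and equals sec φ = 1/cos φ.
Along the parallel at 39.6°, map distances are exaggerated by k = sec 39.6° = 1.298.
True distance = 588 / 1.298 = 588 × cos 39.6° ≈ 453 km.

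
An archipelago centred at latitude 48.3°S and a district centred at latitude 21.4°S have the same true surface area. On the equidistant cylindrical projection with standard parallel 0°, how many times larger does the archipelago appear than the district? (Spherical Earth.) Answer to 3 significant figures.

1.40

For the equirectangular projection with φ₀ = 0 (plate carrée), h = 1 along meridians and k = sec φ along parallels.
Areal scale at 48.3°: h·k = 1.000 × 1.503 = 1.503.
Areal scale at 21.4°: h·k = 1.000 × 1.074 = 1.074.
Ratio = 1.503/1.074 ≈ 1.40.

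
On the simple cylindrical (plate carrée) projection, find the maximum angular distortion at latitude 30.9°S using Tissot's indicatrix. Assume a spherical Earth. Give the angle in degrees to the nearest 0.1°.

8.8°

Plate carrée maps x = Rλ, y = Rφ. The meridian scale is h = 1 and the parallel scale is k = 1/cos φ = sec φ.
At 30.9°: h = 1.000, k = 1.165; principal scales a = 1.165, b = 1.000.
sin(ω/2) = (a − b)/(a + b) = 0.1654/2.165 = 0.07639, so ω = 2 arcsin(0.07639) ≈ 8.8°.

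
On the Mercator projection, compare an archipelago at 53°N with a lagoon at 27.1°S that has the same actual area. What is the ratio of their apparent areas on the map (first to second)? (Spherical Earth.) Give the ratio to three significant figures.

On Mercator, area is exaggerated by sec²φ = 1/cos²φ.
At 53°: sec²(53°) = 1/0.6018² = 2.761.
At 27.1°: sec²(27.1°) = 1/0.8902² = 1.262.
Ratio = 2.761/1.262 = cos²(27.1°)/cos²(53°) ≈ 2.19.

2.19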